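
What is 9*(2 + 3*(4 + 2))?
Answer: 180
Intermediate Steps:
9*(2 + 3*(4 + 2)) = 9*(2 + 3*6) = 9*(2 + 18) = 9*20 = 180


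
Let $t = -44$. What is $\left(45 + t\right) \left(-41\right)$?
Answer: $-41$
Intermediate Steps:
$\left(45 + t\right) \left(-41\right) = \left(45 - 44\right) \left(-41\right) = 1 \left(-41\right) = -41$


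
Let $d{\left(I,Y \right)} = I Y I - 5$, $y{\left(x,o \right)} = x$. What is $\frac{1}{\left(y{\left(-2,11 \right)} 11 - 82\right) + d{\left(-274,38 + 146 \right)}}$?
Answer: $\frac{1}{13813875} \approx 7.2391 \cdot 10^{-8}$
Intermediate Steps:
$d{\left(I,Y \right)} = -5 + Y I^{2}$ ($d{\left(I,Y \right)} = Y I^{2} - 5 = -5 + Y I^{2}$)
$\frac{1}{\left(y{\left(-2,11 \right)} 11 - 82\right) + d{\left(-274,38 + 146 \right)}} = \frac{1}{\left(\left(-2\right) 11 - 82\right) - \left(5 - \left(38 + 146\right) \left(-274\right)^{2}\right)} = \frac{1}{\left(-22 - 82\right) + \left(-5 + 184 \cdot 75076\right)} = \frac{1}{-104 + \left(-5 + 13813984\right)} = \frac{1}{-104 + 13813979} = \frac{1}{13813875}$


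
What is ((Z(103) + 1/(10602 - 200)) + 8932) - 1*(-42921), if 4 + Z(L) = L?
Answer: 540404705/10402 ≈ 51952.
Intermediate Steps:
Z(L) = -4 + L
((Z(103) + 1/(10602 - 200)) + 8932) - 1*(-42921) = (((-4 + 103) + 1/(10602 - 200)) + 8932) - 1*(-42921) = ((99 + 1/10402) + 8932) + 42921 = (1029799/10402 + 8932) + 42921 = 93940463/10402 + 42921 = 540404705/10402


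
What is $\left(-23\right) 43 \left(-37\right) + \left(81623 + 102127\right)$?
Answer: $220343$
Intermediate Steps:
$\left(-23\right) 43 \left(-37\right) + \left(81623 + 102127\right) = \left(-989\right) \left(-37\right) + 183750 = 36593 + 183750 = 220343$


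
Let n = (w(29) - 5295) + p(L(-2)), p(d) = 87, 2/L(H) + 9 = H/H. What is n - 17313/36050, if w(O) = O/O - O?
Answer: -188775113/36050 ≈ -5236.5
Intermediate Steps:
L(H) = -¼ (L(H) = 2/(-9 + H/H) = 2/(-9 + 1) = 2/(-8) = 2*(-⅛) = -¼)
w(O) = 1 - O
n = -5236 (n = ((1 - 1*29) - 5295) + 87 = ((1 - 29) - 5295) + 87 = (-28 - 5295) + 87 = -5323 + 87 = -5236)
n - 17313/36050 = -5236 - 17313/36050 = -188775113/36050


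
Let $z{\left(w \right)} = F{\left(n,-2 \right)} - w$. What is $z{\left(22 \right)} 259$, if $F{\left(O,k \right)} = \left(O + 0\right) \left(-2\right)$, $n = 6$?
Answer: $-8806$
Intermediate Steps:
$F{\left(O,k \right)} = - 2 O$ ($F{\left(O,k \right)} = O \left(-2\right) = - 2 O$)
$z{\left(w \right)} = -12 - w$ ($z{\left(w \right)} = \left(-2\right) 6 - w = -12 - w$)
$z{\left(22 \right)} 259 = \left(-12 - 22\right) 259 = \left(-34\right) 259 = -8806$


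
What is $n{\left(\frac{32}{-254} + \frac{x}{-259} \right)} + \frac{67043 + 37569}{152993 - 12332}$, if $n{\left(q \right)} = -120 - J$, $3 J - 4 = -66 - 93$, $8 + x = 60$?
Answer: $- \frac{9507223}{140661} \approx -67.59$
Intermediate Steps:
$x = 52$ ($x = -8 + 60 = 52$)
$J = - \frac{155}{3}$ ($J = \frac{4}{3} + \frac{-66 - 93}{3} = \frac{4}{3} + \frac{1}{3} \left(-159\right) = \frac{4}{3} - 53 = - \frac{155}{3} \approx -51.667$)
$n{\left(q \right)} = - \frac{205}{3}$ ($n{\left(q \right)} = -120 - - \frac{155}{3} = -120 + \frac{155}{3} = - \frac{205}{3}$)
$n{\left(\frac{32}{-254} + \frac{x}{-259} \right)} + \frac{67043 + 37569}{152993 - 12332} = - \frac{205}{3} + \frac{67043 + 37569}{152993 - 12332} = - \frac{205}{3} + \frac{104612}{140661} = - \frac{9507223}{140661}$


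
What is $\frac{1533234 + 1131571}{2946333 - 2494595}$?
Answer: $\frac{2664805}{451738} \approx 5.899$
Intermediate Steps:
$\frac{1533234 + 1131571}{2946333 - 2494595} = \frac{2664805}{451738}$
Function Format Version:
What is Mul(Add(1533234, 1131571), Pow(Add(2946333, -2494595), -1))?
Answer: Rational(2664805, 451738) ≈ 5.8990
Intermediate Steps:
Mul(Add(1533234, 1131571), Pow(Add(2946333, -2494595), -1)) = Mul(2664805, Pow(451738, -1)) = Mul(2664805, Rational(1, 451738)) = Rational(2664805, 451738)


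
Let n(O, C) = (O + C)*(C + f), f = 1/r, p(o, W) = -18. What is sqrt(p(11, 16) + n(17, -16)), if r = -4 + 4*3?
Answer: I*sqrt(542)/4 ≈ 5.8202*I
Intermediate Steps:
r = 8 (r = -4 + 12 = 8)
f = 1/8 ≈ 0.12500
n(O, C) = (1/8 + C)*(C + O) (n(O, C) = (O + C)*(C + 1/8) = (C + O)*(1/8 + C) = (1/8 + C)*(C + O))
sqrt(p(11, 16) + n(17, -16)) = sqrt(-18 + ((-16)**2 + (1/8)*(-16) + (1/8)*17 - 16*17)) = sqrt(-18 + (256 - 2 + 17/8 - 272)) = sqrt(-18 - 127/8) = sqrt(-271/8) = I*sqrt(542)/4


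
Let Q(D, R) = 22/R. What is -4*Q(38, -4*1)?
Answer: 22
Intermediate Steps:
-4*Q(38, -4*1) = -88/((-4*1)) = -88/(-4) = -88*(-1)/4 = -4*(-11/2) = 22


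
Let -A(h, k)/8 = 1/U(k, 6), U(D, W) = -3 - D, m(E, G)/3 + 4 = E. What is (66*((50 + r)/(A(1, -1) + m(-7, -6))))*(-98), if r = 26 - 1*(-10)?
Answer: 556248/29 ≈ 19181.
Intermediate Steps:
m(E, G) = -12 + 3*E
A(h, k) = -8/(-3 - k)
r = 36 (r = 26 + 10 = 36)
(66*((50 + r)/(A(1, -1) + m(-7, -6))))*(-98) = (66*((50 + 36)/(8/(3 - 1) + (-12 + 3*(-7)))))*(-98) = (66*(86/(8/2 + (-12 - 21))))*(-98) = (66*(86/(8*(½) - 33)))*(-98) = (66*(86/(4 - 33)))*(-98) = (66*(86/(-29)))*(-98) = (66*(86*(-1/29)))*(-98) = (66*(-86/29))*(-98) = -5676/29*(-98) = 556248/29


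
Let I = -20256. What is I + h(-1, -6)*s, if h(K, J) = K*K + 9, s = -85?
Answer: -21106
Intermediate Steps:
h(K, J) = 9 + K² (h(K, J) = K² + 9 = 9 + K²)
I + h(-1, -6)*s = -20256 + (9 + (-1)²)*(-85) = -20256 + (9 + 1)*(-85) = -20256 + 10*(-85) = -20256 - 850 = -21106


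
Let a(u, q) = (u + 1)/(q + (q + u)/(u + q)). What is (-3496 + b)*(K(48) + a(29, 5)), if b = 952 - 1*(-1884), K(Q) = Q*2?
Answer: -66660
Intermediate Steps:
K(Q) = 2*Q
b = 2836 (b = 952 + 1884 = 2836)
a(u, q) = (1 + u)/(1 + q) (a(u, q) = (1 + u)/(q + (q + u)/(q + u)) = (1 + u)/(q + 1) = (1 + u)/(1 + q))
(-3496 + b)*(K(48) + a(29, 5)) = (-3496 + 2836)*(2*48 + (1 + 29)/(1 + 5)) = -660*(96 + 30/6) = -660*(96 + (1/6)*30) = -660*(96 + 5) = -660*101 = -66660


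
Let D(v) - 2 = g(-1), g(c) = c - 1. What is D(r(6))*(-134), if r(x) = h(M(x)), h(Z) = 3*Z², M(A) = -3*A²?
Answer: 0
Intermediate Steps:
r(x) = 27*x⁴ (r(x) = 3*(-3*x²)² = 3*(9*x⁴) = 27*x⁴)
g(c) = -1 + c
D(v) = 0 (D(v) = 2 + (-1 - 1) = 2 - 2 = 0)
D(r(6))*(-134) = 0*(-134) = 0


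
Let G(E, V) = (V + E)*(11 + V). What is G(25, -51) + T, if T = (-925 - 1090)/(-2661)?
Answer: 2769455/2661 ≈ 1040.8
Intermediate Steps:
T = 2015/2661 (T = -2015*(-1/2661) = 2015/2661 ≈ 0.75723)
G(E, V) = (11 + V)*(E + V) (G(E, V) = (E + V)*(11 + V) = (11 + V)*(E + V))
G(25, -51) + T = ((-51)² + 11*25 + 11*(-51) + 25*(-51)) + 2015/2661 = (2601 + 275 - 561 - 1275) + 2015/2661 = 1040 + 2015/2661 = 2769455/2661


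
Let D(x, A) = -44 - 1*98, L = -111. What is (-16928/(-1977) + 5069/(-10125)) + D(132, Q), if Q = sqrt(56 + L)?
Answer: -893685721/6672375 ≈ -133.94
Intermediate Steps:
Q = I*sqrt(55) (Q = sqrt(56 - 111) = sqrt(-55) = I*sqrt(55) ≈ 7.4162*I)
D(x, A) = -142 (D(x, A) = -44 - 98 = -142)
(-16928/(-1977) + 5069/(-10125)) + D(132, Q) = (-16928/(-1977) + 5069/(-10125)) - 142 = (-16928*(-1/1977) + 5069*(-1/10125)) - 142 = (16928/1977 - 5069/10125) - 142 = 53791529/6672375 - 142 = -893685721/6672375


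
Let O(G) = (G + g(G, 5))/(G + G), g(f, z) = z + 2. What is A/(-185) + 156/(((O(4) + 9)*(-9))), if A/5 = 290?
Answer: -87602/9213 ≈ -9.5085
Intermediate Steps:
A = 1450 (A = 5*290 = 1450)
g(f, z) = 2 + z
O(G) = (7 + G)/(2*G) (O(G) = (G + (2 + 5))/(G + G) = (G + 7)/((2*G)) = (7 + G)*(1/(2*G)) = (7 + G)/(2*G))
A/(-185) + 156/(((O(4) + 9)*(-9))) = 1450/(-185) + 156/((((1/2)*(7 + 4)/4 + 9)*(-9))) = 1450*(-1/185) + 156/((((1/2)*(1/4)*11 + 9)*(-9))) = -290/37 + 156/(((11/8 + 9)*(-9))) = -290/37 + 156/(((83/8)*(-9))) = -290/37 + 156/(-747/8) = -290/37 + 156*(-8/747) = -290/37 - 416/249 = -87602/9213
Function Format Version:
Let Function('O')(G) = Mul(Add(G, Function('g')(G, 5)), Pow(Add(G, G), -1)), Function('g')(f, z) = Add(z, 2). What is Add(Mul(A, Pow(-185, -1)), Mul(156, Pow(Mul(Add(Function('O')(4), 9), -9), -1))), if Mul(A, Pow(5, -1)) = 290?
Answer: Rational(-87602, 9213) ≈ -9.5085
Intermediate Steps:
A = 1450 (A = Mul(5, 290) = 1450)
Function('g')(f, z) = Add(2, z)
Function('O')(G) = Mul(Rational(1, 2), Pow(G, -1), Add(7, G)) (Function('O')(G) = Mul(Add(G, Add(2, 5)), Pow(Add(G, G), -1)) = Mul(Add(G, 7), Pow(Mul(2, G), -1)) = Mul(Add(7, G), Mul(Rational(1, 2), Pow(G, -1))) = Mul(Rational(1, 2), Pow(G, -1), Add(7, G)))
Add(Mul(A, Pow(-185, -1)), Mul(156, Pow(Mul(Add(Function('O')(4), 9), -9), -1))) = Add(Mul(1450, Pow(-185, -1)), Mul(156, Pow(Mul(Add(Mul(Rational(1, 2), Pow(4, -1), Add(7, 4)), 9), -9), -1))) = Add(Mul(1450, Rational(-1, 185)), Mul(156, Pow(Mul(Add(Mul(Rational(1, 2), Rational(1, 4), 11), 9), -9), -1))) = Add(Rational(-290, 37), Mul(156, Pow(Mul(Add(Rational(11, 8), 9), -9), -1))) = Add(Rational(-290, 37), Mul(156, Pow(Mul(Rational(83, 8), -9), -1))) = Add(Rational(-290, 37), Mul(156, Pow(Rational(-747, 8), -1))) = Add(Rational(-290, 37), Mul(156, Rational(-8, 747))) = Add(Rational(-290, 37), Rational(-416, 249)) = Rational(-87602, 9213)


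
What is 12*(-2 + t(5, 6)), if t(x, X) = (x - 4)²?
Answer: -12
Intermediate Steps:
t(x, X) = (-4 + x)²
12*(-2 + t(5, 6)) = 12*(-2 + (-4 + 5)²) = 12*(-2 + 1²) = 12*(-2 + 1) = 12*(-1) = -12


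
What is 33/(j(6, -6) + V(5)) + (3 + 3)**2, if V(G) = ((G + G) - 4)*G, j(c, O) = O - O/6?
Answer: 933/25 ≈ 37.320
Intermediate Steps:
j(c, O) = 5*O/6 (j(c, O) = O - O/6 = 5*O/6)
V(G) = G*(-4 + 2*G) (V(G) = (2*G - 4)*G = (-4 + 2*G)*G = G*(-4 + 2*G))
33/(j(6, -6) + V(5)) + (3 + 3)**2 = 33/((5/6)*(-6) + 2*5*(-2 + 5)) + (3 + 3)**2 = 33/(-5 + 2*5*3) + 6**2 = 33/(-5 + 30) + 36 = 33/25 + 36 = 933/25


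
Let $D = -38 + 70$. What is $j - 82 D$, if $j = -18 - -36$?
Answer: $-2606$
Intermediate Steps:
$D = 32$
$j = 18$ ($j = -18 + 36 = 18$)
$j - 82 D = 18 - 2624 = -2606$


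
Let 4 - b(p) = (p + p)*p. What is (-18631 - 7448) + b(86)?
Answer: -40867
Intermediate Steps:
b(p) = 4 - 2*p² (b(p) = 4 - (p + p)*p = 4 - 2*p*p = 4 - 2*p²)
(-18631 - 7448) + b(86) = (-18631 - 7448) + (4 - 2*86²) = -26079 + (4 - 2*7396) = -26079 + (4 - 14792) = -26079 - 14788 = -40867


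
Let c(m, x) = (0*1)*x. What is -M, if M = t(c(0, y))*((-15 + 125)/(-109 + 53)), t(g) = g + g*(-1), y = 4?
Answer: 0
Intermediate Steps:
c(m, x) = 0 (c(m, x) = 0*x = 0)
t(g) = 0 (t(g) = g - g = 0)
M = 0 (M = 0*((-15 + 125)/(-109 + 53)) = 0*(110/(-56)) = 0*(110*(-1/56)) = 0*(-55/28) = 0)
-M = -1*0 = 0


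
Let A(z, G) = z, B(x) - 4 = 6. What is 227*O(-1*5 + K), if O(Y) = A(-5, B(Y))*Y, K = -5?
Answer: 11350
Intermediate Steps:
B(x) = 10 (B(x) = 4 + 6 = 10)
O(Y) = -5*Y
227*O(-1*5 + K) = 227*(-5*(-1*5 - 5)) = 227*(-5*(-5 - 5)) = 227*(-5*(-10)) = 227*50 = 11350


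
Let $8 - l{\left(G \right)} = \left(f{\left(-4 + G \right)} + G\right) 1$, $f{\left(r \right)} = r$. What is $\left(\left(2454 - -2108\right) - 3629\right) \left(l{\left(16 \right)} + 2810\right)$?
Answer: $2603070$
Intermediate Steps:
$l{\left(G \right)} = 12 - 2 G$ ($l{\left(G \right)} = 8 - \left(\left(-4 + G\right) + G\right) 1 = 8 - \left(-4 + 2 G\right) 1 = 8 - \left(-4 + 2 G\right) = 12 - 2 G$)
$\left(\left(2454 - -2108\right) - 3629\right) \left(l{\left(16 \right)} + 2810\right) = \left(\left(2454 - -2108\right) - 3629\right) \left(\left(12 - 32\right) + 2810\right) = \left(\left(2454 + 2108\right) - 3629\right) \left(\left(12 - 32\right) + 2810\right) = \left(4562 - 3629\right) \left(-20 + 2810\right) = 933 \cdot 2790 = 2603070$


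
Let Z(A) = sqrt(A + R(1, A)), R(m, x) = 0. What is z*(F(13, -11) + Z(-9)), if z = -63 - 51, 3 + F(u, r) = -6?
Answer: 1026 - 342*I ≈ 1026.0 - 342.0*I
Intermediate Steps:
F(u, r) = -9 (F(u, r) = -3 - 6 = -9)
Z(A) = sqrt(A) (Z(A) = sqrt(A + 0) = sqrt(A))
z = -114
z*(F(13, -11) + Z(-9)) = -114*(-9 + sqrt(-9)) = -114*(-9 + 3*I) = 1026 - 342*I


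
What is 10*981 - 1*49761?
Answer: -39951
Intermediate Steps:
10*981 - 1*49761 = 9810 - 49761 = -39951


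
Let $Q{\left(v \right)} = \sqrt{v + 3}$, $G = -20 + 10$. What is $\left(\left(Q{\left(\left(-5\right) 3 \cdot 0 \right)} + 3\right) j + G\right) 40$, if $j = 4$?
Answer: $80 + 160 \sqrt{3} \approx 357.13$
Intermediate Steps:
$G = -10$
$Q{\left(v \right)} = \sqrt{3 + v}$
$\left(\left(Q{\left(\left(-5\right) 3 \cdot 0 \right)} + 3\right) j + G\right) 40 = \left(\left(\sqrt{3 + \left(-5\right) 3 \cdot 0} + 3\right) 4 - 10\right) 40 = \left(\left(\sqrt{3 - 0} + 3\right) 4 - 10\right) 40 = \left(\left(\sqrt{3 + 0} + 3\right) 4 - 10\right) 40 = \left(\left(\sqrt{3} + 3\right) 4 - 10\right) 40 = \left(\left(3 + \sqrt{3}\right) 4 - 10\right) 40 = \left(\left(12 + 4 \sqrt{3}\right) - 10\right) 40 = \left(2 + 4 \sqrt{3}\right) 40 = 80 + 160 \sqrt{3}$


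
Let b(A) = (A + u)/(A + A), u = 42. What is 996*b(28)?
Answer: 1245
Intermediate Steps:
b(A) = (42 + A)/(2*A) (b(A) = (A + 42)/(A + A) = (42 + A)/((2*A)) = (42 + A)*(1/(2*A)) = (42 + A)/(2*A))
996*b(28) = 996*((1/2)*(42 + 28)/28) = 996*((1/2)*(1/28)*70) = 996*(5/4) = 1245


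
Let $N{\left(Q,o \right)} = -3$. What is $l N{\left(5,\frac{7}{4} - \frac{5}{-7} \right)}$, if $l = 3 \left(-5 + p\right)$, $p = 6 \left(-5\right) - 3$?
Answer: $342$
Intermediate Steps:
$p = -33$ ($p = -30 - 3 = -33$)
$l = -114$ ($l = 3 \left(-5 - 33\right) = 3 \left(-38\right) = -114$)
$l N{\left(5,\frac{7}{4} - \frac{5}{-7} \right)} = \left(-114\right) \left(-3\right) = 342$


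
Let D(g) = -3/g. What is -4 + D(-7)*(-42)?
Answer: -22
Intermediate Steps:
-4 + D(-7)*(-42) = -4 - 3/(-7)*(-42) = -4 - 3*(-⅐)*(-42) = -4 + (3/7)*(-42) = -4 - 18 = -22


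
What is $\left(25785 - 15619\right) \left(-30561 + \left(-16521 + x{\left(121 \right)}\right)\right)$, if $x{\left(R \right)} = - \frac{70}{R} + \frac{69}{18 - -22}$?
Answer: $- \frac{1158269975473}{2420} \approx -4.7862 \cdot 10^{8}$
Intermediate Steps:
$x{\left(R \right)} = \frac{69}{40} - \frac{70}{R}$ ($x{\left(R \right)} = - \frac{70}{R} + \frac{69}{18 + 22} = - \frac{70}{R} + \frac{69}{40} = \frac{69}{40} - \frac{70}{R}$)
$\left(25785 - 15619\right) \left(-30561 + \left(-16521 + x{\left(121 \right)}\right)\right) = \left(25785 - 15619\right) \left(-30561 - \left(\frac{660771}{40} + \frac{70}{121}\right)\right) = 10166 \left(-30561 + \left(-16521 + \left(\frac{69}{40} - \frac{70}{121}\right)\right)\right) = 10166 \left(-30561 + \left(-16521 + \frac{5549}{4840}\right)\right) = 10166 \left(-30561 - \frac{79956091}{4840}\right) = 10166 \left(- \frac{227871331}{4840}\right) = - \frac{1158269975473}{2420}$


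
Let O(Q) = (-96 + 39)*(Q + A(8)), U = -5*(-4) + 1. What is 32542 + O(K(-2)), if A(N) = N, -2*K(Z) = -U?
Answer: 62975/2 ≈ 31488.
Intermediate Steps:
U = 21 (U = 20 + 1 = 21)
K(Z) = 21/2 (K(Z) = -(-1)*21/2 = -1/2*(-21) = 21/2)
O(Q) = -456 - 57*Q (O(Q) = (-96 + 39)*(Q + 8) = -57*(8 + Q) = -456 - 57*Q)
32542 + O(K(-2)) = 32542 + (-456 - 57*21/2) = 32542 + (-456 - 1197/2) = 32542 - 2109/2 = 62975/2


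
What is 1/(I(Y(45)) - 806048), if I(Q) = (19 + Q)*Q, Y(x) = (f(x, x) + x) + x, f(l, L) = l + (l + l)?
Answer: -1/751148 ≈ -1.3313e-6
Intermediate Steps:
f(l, L) = 3*l (f(l, L) = l + 2*l = 3*l)
Y(x) = 5*x (Y(x) = (3*x + x) + x = 4*x + x = 5*x)
I(Q) = Q*(19 + Q)
1/(I(Y(45)) - 806048) = 1/((5*45)*(19 + 5*45) - 806048) = 1/(225*(19 + 225) - 806048) = 1/(225*244 - 806048) = 1/(54900 - 806048) = 1/(-751148) = -1/751148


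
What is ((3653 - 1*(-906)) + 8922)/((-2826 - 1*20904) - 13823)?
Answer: -793/2209 ≈ -0.35899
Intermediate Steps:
((3653 - 1*(-906)) + 8922)/((-2826 - 1*20904) - 13823) = ((3653 + 906) + 8922)/((-2826 - 20904) - 13823) = (4559 + 8922)/(-23730 - 13823) = 13481/(-37553) = 13481*(-1/37553) = -793/2209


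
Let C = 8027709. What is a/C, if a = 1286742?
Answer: 428914/2675903 ≈ 0.16029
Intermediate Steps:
a/C = 1286742/8027709 = 1286742*(1/8027709) = 428914/2675903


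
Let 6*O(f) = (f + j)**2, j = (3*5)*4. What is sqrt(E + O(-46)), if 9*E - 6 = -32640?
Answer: 14*I*sqrt(165)/3 ≈ 59.944*I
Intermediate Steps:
E = -3626 (E = 2/3 + (1/9)*(-32640) = 2/3 - 10880/3 = -3626)
j = 60 (j = 15*4 = 60)
O(f) = (60 + f)**2/6 (O(f) = (f + 60)**2/6 = (60 + f)**2/6)
sqrt(E + O(-46)) = sqrt(-3626 + (60 - 46)**2/6) = sqrt(-3626 + (1/6)*14**2) = sqrt(-3626 + (1/6)*196) = sqrt(-3626 + 98/3) = sqrt(-10780/3) = 14*I*sqrt(165)/3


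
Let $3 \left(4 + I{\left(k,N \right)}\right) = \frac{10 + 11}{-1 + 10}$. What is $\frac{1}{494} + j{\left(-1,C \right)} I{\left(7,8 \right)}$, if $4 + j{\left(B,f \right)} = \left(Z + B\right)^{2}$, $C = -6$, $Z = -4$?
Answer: $- \frac{100279}{1482} \approx -67.665$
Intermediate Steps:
$I{\left(k,N \right)} = - \frac{29}{9}$ ($I{\left(k,N \right)} = -4 + \frac{\left(10 + 11\right) \frac{1}{-1 + 10}}{3} = -4 + \frac{21 \cdot \frac{1}{9}}{3} = -4 + \frac{1}{3} \cdot \frac{7}{3} = -4 + \frac{7}{9} = - \frac{29}{9}$)
$j{\left(B,f \right)} = -4 + \left(-4 + B\right)^{2}$
$\frac{1}{494} + j{\left(-1,C \right)} I{\left(7,8 \right)} = \frac{1}{494} + \left(-4 + \left(-4 - 1\right)^{2}\right) \left(- \frac{29}{9}\right) = \frac{1}{494} + \left(-4 + \left(-5\right)^{2}\right) \left(- \frac{29}{9}\right) = \frac{1}{494} + \left(-4 + 25\right) \left(- \frac{29}{9}\right) = \frac{1}{494} + 21 \left(- \frac{29}{9}\right) = \frac{1}{494} - \frac{203}{3} = - \frac{100279}{1482}$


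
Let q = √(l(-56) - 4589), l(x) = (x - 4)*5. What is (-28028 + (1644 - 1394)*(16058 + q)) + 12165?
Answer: 3998637 + 250*I*√4889 ≈ 3.9986e+6 + 17480.0*I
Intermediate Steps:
l(x) = -20 + 5*x (l(x) = (-4 + x)*5 = -20 + 5*x)
q = I*√4889 (q = √((-20 + 5*(-56)) - 4589) = √((-20 - 280) - 4589) = √(-300 - 4589) = √(-4889) = I*√4889 ≈ 69.921*I)
(-28028 + (1644 - 1394)*(16058 + q)) + 12165 = (-28028 + (1644 - 1394)*(16058 + I*√4889)) + 12165 = (-28028 + 250*(16058 + I*√4889)) + 12165 = (-28028 + (4014500 + 250*I*√4889)) + 12165 = (3986472 + 250*I*√4889) + 12165 = 3998637 + 250*I*√4889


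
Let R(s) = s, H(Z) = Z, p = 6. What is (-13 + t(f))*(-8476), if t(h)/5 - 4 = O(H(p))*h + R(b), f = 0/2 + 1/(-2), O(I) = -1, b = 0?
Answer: -80522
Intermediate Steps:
f = -1/2 (f = 0*(1/2) + 1*(-1/2) = 0 - 1/2 = -1/2 ≈ -0.50000)
t(h) = 20 - 5*h (t(h) = 20 + 5*(-h + 0) = 20 + 5*(-h) = 20 - 5*h)
(-13 + t(f))*(-8476) = (-13 + (20 - 5*(-1/2)))*(-8476) = (-13 + (20 + 5/2))*(-8476) = (-13 + 45/2)*(-8476) = (19/2)*(-8476) = -80522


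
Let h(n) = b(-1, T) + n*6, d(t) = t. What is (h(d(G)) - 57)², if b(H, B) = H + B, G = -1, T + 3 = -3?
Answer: 4900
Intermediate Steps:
T = -6 (T = -3 - 3 = -6)
b(H, B) = B + H
h(n) = -7 + 6*n (h(n) = (-6 - 1) + n*6 = -7 + 6*n)
(h(d(G)) - 57)² = ((-7 + 6*(-1)) - 57)² = ((-7 - 6) - 57)² = (-13 - 57)² = (-70)² = 4900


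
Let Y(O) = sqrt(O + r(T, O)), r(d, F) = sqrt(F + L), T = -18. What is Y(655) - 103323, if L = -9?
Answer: -103323 + sqrt(655 + sqrt(646)) ≈ -1.0330e+5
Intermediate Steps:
r(d, F) = sqrt(-9 + F) (r(d, F) = sqrt(F - 9) = sqrt(-9 + F))
Y(O) = sqrt(O + sqrt(-9 + O))
Y(655) - 103323 = sqrt(655 + sqrt(-9 + 655)) - 103323 = sqrt(655 + sqrt(646)) - 103323 = -103323 + sqrt(655 + sqrt(646))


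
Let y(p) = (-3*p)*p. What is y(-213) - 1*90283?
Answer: -226390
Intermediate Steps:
y(p) = -3*p²
y(-213) - 1*90283 = -3*(-213)² - 1*90283 = -3*45369 - 90283 = -136107 - 90283 = -226390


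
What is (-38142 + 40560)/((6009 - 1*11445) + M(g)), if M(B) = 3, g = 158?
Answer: -806/1811 ≈ -0.44506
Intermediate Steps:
(-38142 + 40560)/((6009 - 1*11445) + M(g)) = (-38142 + 40560)/((6009 - 1*11445) + 3) = 2418/((6009 - 11445) + 3) = 2418/(-5436 + 3) = 2418/(-5433) = 2418*(-1/5433) = -806/1811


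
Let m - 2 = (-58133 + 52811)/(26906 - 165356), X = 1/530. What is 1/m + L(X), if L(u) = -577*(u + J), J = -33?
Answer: 474669793411/24929610 ≈ 19040.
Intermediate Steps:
X = 1/530 ≈ 0.0018868
L(u) = 19041 - 577*u (L(u) = -577*(u - 33) = -577*(-33 + u) = 19041 - 577*u)
m = 47037/23075 (m = 2 + (-58133 + 52811)/(26906 - 165356) = 2 - 5322/(-138450) = 2 - 5322*(-1/138450) = 2 + 887/23075 = 47037/23075 ≈ 2.0384)
1/m + L(X) = 1/(47037/23075) + (19041 - 577*1/530) = 23075/47037 + (19041 - 577/530) = 23075/47037 + 10091153/530 = 474669793411/24929610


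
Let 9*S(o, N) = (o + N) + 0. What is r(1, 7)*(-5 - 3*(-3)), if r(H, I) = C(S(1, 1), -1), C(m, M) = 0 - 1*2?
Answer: -8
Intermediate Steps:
S(o, N) = N/9 + o/9 (S(o, N) = ((o + N) + 0)/9 = ((N + o) + 0)/9 = (N + o)/9 = N/9 + o/9)
C(m, M) = -2 (C(m, M) = 0 - 2 = -2)
r(H, I) = -2
r(1, 7)*(-5 - 3*(-3)) = -2*(-5 - 3*(-3)) = -2*(-5 + 9) = -2*4 = -8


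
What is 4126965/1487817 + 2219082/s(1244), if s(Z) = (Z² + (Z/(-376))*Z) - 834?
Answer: 8414555555137/1997574844296 ≈ 4.2124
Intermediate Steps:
s(Z) = -834 + 375*Z²/376 (s(Z) = (Z² + (Z*(-1/376))*Z) - 834 = (Z² + (-Z/376)*Z) - 834 = (Z² - Z²/376) - 834 = 375*Z²/376 - 834 = -834 + 375*Z²/376)
4126965/1487817 + 2219082/s(1244) = 4126965/1487817 + 2219082/(-834 + (375/376)*1244²) = 4126965*(1/1487817) + 2219082/(-834 + (375/376)*1547536) = 1375655/495939 + 2219082/(-834 + 72540750/47) = 1375655/495939 + 2219082/(72501552/47) = 1375655/495939 + 2219082*(47/72501552) = 1375655/495939 + 17382809/12083592 = 8414555555137/1997574844296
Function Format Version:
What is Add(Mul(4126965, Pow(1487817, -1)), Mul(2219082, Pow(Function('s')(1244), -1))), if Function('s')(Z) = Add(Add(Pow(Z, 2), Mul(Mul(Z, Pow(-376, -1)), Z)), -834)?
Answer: Rational(8414555555137, 1997574844296) ≈ 4.2124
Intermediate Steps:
Function('s')(Z) = Add(-834, Mul(Rational(375, 376), Pow(Z, 2))) (Function('s')(Z) = Add(Add(Pow(Z, 2), Mul(Mul(Z, Rational(-1, 376)), Z)), -834) = Add(Add(Pow(Z, 2), Mul(Mul(Rational(-1, 376), Z), Z)), -834) = Add(Add(Pow(Z, 2), Mul(Rational(-1, 376), Pow(Z, 2))), -834) = Add(Mul(Rational(375, 376), Pow(Z, 2)), -834) = Add(-834, Mul(Rational(375, 376), Pow(Z, 2))))
Add(Mul(4126965, Pow(1487817, -1)), Mul(2219082, Pow(Function('s')(1244), -1))) = Add(Mul(4126965, Pow(1487817, -1)), Mul(2219082, Pow(Add(-834, Mul(Rational(375, 376), Pow(1244, 2))), -1))) = Add(Mul(4126965, Rational(1, 1487817)), Mul(2219082, Pow(Add(-834, Mul(Rational(375, 376), 1547536)), -1))) = Add(Rational(1375655, 495939), Mul(2219082, Pow(Add(-834, Rational(72540750, 47)), -1))) = Add(Rational(1375655, 495939), Mul(2219082, Pow(Rational(72501552, 47), -1))) = Add(Rational(1375655, 495939), Mul(2219082, Rational(47, 72501552))) = Add(Rational(1375655, 495939), Rational(17382809, 12083592)) = Rational(8414555555137, 1997574844296)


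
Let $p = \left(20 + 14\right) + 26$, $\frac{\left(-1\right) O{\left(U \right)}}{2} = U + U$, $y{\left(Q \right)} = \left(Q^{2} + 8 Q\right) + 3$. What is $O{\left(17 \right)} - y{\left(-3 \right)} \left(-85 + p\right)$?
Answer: $-368$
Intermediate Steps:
$y{\left(Q \right)} = 3 + Q^{2} + 8 Q$
$O{\left(U \right)} = - 4 U$ ($O{\left(U \right)} = - 2 \left(U + U\right) = - 2 \cdot 2 U = - 4 U$)
$p = 60$ ($p = 34 + 26 = 60$)
$O{\left(17 \right)} - y{\left(-3 \right)} \left(-85 + p\right) = \left(-4\right) 17 - \left(3 + \left(-3\right)^{2} + 8 \left(-3\right)\right) \left(-85 + 60\right) = -68 - \left(3 + 9 - 24\right) \left(-25\right) = -68 - \left(-12\right) \left(-25\right) = -68 - 300 = -368$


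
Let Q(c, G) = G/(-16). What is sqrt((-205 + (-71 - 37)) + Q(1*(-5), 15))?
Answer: I*sqrt(5023)/4 ≈ 17.718*I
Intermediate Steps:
Q(c, G) = -G/16 (Q(c, G) = G*(-1/16) = -G/16)
sqrt((-205 + (-71 - 37)) + Q(1*(-5), 15)) = sqrt((-205 + (-71 - 37)) - 1/16*15) = sqrt((-205 - 108) - 15/16) = sqrt(-313 - 15/16) = sqrt(-5023/16) = I*sqrt(5023)/4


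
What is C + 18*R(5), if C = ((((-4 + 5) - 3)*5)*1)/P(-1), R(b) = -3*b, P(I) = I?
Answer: -260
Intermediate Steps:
C = 10 (C = ((((-4 + 5) - 3)*5)*1)/(-1) = (((1 - 3)*5)*1)*(-1) = (-2*5*1)*(-1) = -10*1*(-1) = -10*(-1) = 10)
C + 18*R(5) = 10 + 18*(-3*5) = 10 + 18*(-15) = 10 - 270 = -260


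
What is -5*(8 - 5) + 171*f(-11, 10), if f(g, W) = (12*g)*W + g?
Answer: -227616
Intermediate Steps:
f(g, W) = g + 12*W*g (f(g, W) = 12*W*g + g = g + 12*W*g)
-5*(8 - 5) + 171*f(-11, 10) = -5*(8 - 5) + 171*(-11*(1 + 12*10)) = -5*3 + 171*(-11*(1 + 120)) = -15 + 171*(-11*121) = -15 + 171*(-1331) = -15 - 227601 = -227616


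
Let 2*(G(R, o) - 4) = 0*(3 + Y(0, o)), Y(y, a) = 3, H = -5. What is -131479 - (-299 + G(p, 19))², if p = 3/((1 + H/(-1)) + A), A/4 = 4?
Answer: -218504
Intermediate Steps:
A = 16 (A = 4*4 = 16)
p = 3/22 (p = 3/((1 - 5/(-1)) + 16) = 3/((1 - 5*(-1)) + 16) = 3/((1 + 5) + 16) = 3/(6 + 16) = 3/22 ≈ 0.13636)
G(R, o) = 4 (G(R, o) = 4 + (0*(3 + 3))/2 = 4 + (0*6)/2 = 4 + (½)*0 = 4 + 0 = 4)
-131479 - (-299 + G(p, 19))² = -131479 - (-299 + 4)² = -131479 - 1*(-295)² = -131479 - 1*87025 = -131479 - 87025 = -218504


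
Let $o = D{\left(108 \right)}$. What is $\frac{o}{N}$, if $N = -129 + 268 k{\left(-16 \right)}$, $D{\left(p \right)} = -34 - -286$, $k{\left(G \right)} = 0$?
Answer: $- \frac{84}{43} \approx -1.9535$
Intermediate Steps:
$D{\left(p \right)} = 252$ ($D{\left(p \right)} = -34 + 286 = 252$)
$o = 252$
$N = -129$ ($N = -129 + 268 \cdot 0 = -129 + 0 = -129$)
$\frac{o}{N} = \frac{252}{-129} = 252 \left(- \frac{1}{129}\right) = - \frac{84}{43}$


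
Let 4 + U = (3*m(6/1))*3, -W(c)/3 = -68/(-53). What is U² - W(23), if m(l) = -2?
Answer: 25856/53 ≈ 487.85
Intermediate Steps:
W(c) = -204/53 (W(c) = -(-204)/(-53) = -(-204)*(-1)/53 = -3*68/53 = -204/53)
U = -22 (U = -4 + (3*(-2))*3 = -4 - 6*3 = -4 - 18 = -22)
U² - W(23) = (-22)² - 1*(-204/53) = 484 + 204/53 = 25856/53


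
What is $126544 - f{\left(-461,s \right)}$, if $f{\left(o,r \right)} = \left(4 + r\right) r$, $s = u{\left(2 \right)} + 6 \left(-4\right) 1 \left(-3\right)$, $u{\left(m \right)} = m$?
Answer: $120772$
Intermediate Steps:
$s = 74$ ($s = 2 + 6 \left(-4\right) 1 \left(-3\right) = 2 + 6 \left(\left(-4\right) \left(-3\right)\right) = 2 + 6 \cdot 12 = 2 + 72 = 74$)
$f{\left(o,r \right)} = r \left(4 + r\right)$
$126544 - f{\left(-461,s \right)} = 126544 - 74 \left(4 + 74\right) = 126544 - 74 \cdot 78 = 126544 - 5772 = 120772$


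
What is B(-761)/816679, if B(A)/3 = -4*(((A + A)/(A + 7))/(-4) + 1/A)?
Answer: 1741887/234302755063 ≈ 7.4343e-6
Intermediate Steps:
B(A) = -12/A + 6*A/(7 + A) (B(A) = 3*(-4*(((A + A)/(A + 7))/(-4) + 1/A)) = 3*(-4*(((2*A)/(7 + A))*(-1/4) + 1/A)) = 3*(-4*((2*A/(7 + A))*(-1/4) + 1/A)) = 3*(-4*(-A/(2*(7 + A)) + 1/A)) = 3*(-4*(1/A - A/(2*(7 + A)))) = 3*(-4/A + 2*A/(7 + A)) = -12/A + 6*A/(7 + A))
B(-761)/816679 = (6*(-14 + (-761)**2 - 2*(-761))/(-761*(7 - 761)))/816679 = (6*(-1/761)*(-14 + 579121 + 1522)/(-754))*(1/816679) = (6*(-1/761)*(-1/754)*580629)*(1/816679) = (1741887/286897)*(1/816679) = 1741887/234302755063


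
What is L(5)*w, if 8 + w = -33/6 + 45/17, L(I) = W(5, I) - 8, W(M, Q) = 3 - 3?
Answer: 1476/17 ≈ 86.823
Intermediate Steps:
W(M, Q) = 0
L(I) = -8 (L(I) = 0 - 8 = -8)
w = -369/34 (w = -8 + (-33/6 + 45/17) = -8 + (-33*1/6 + 45*(1/17)) = -8 + (-11/2 + 45/17) = -8 - 97/34 = -369/34 ≈ -10.853)
L(5)*w = -8*(-369/34) = 1476/17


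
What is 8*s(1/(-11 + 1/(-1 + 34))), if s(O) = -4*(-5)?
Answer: 160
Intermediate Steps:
s(O) = 20
8*s(1/(-11 + 1/(-1 + 34))) = 8*20 = 160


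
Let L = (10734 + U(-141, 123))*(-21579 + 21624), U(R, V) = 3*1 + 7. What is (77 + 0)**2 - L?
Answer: -477551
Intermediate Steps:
U(R, V) = 10 (U(R, V) = 3 + 7 = 10)
L = 483480 (L = (10734 + 10)*(-21579 + 21624) = 10744*45 = 483480)
(77 + 0)**2 - L = (77 + 0)**2 - 1*483480 = 77**2 - 483480 = 5929 - 483480 = -477551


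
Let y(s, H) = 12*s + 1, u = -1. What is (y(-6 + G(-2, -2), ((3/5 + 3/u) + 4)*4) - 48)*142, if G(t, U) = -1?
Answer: -18602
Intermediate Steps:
y(s, H) = 1 + 12*s
(y(-6 + G(-2, -2), ((3/5 + 3/u) + 4)*4) - 48)*142 = ((1 + 12*(-6 - 1)) - 48)*142 = ((1 + 12*(-7)) - 48)*142 = ((1 - 84) - 48)*142 = (-83 - 48)*142 = -131*142 = -18602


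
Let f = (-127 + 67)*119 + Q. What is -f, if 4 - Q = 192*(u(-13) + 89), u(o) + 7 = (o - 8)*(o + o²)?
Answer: -606112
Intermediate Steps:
u(o) = -7 + (-8 + o)*(o + o²) (u(o) = -7 + (o - 8)*(o + o²) = -7 + (-8 + o)*(o + o²))
Q = 613252 (Q = 4 - 192*((-7 + (-13)³ - 8*(-13) - 7*(-13)²) + 89) = 4 - 192*((-7 - 2197 + 104 - 7*169) + 89) = 4 - 192*((-7 - 2197 + 104 - 1183) + 89) = 4 - 192*(-3283 + 89) = 4 - 192*(-3194) = 4 - 1*(-613248) = 4 + 613248 = 613252)
f = 606112 (f = (-127 + 67)*119 + 613252 = -60*119 + 613252 = -7140 + 613252 = 606112)
-f = -1*606112 = -606112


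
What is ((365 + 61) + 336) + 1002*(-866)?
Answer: -866970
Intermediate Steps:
((365 + 61) + 336) + 1002*(-866) = (426 + 336) - 867732 = 762 - 867732 = -866970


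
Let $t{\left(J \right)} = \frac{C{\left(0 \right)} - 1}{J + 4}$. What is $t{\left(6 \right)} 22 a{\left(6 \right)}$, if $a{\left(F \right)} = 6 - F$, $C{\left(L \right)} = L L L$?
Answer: $0$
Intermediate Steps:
$C{\left(L \right)} = L^{3}$ ($C{\left(L \right)} = L^{2} L = L^{3}$)
$t{\left(J \right)} = - \frac{1}{4 + J}$ ($t{\left(J \right)} = \frac{0^{3} - 1}{J + 4} = \frac{0 - 1}{4 + J} = - \frac{1}{4 + J}$)
$t{\left(6 \right)} 22 a{\left(6 \right)} = - \frac{1}{4 + 6} \cdot 22 \left(6 - 6\right) = - \frac{1}{10} \cdot 22 \left(6 - 6\right) = \left(-1\right) \frac{1}{10} \cdot 22 \cdot 0 = \left(- \frac{1}{10}\right) 22 \cdot 0 = \left(- \frac{11}{5}\right) 0 = 0$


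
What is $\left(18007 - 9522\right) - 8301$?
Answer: $184$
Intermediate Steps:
$\left(18007 - 9522\right) - 8301 = 8485 - 8301 = 184$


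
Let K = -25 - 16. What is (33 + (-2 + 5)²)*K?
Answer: -1722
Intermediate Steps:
K = -41
(33 + (-2 + 5)²)*K = (33 + (-2 + 5)²)*(-41) = (33 + 3²)*(-41) = (33 + 9)*(-41) = 42*(-41) = -1722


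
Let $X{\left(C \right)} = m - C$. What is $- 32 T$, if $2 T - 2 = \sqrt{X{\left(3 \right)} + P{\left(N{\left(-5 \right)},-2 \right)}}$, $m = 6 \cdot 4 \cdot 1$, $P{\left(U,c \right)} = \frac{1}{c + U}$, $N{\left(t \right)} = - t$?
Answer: $-32 - \frac{128 \sqrt{3}}{3} \approx -105.9$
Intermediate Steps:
$P{\left(U,c \right)} = \frac{1}{U + c}$
$m = 24$ ($m = 24 \cdot 1 = 24$)
$X{\left(C \right)} = 24 - C$
$T = 1 + \frac{4 \sqrt{3}}{3}$ ($T = 1 + \frac{\sqrt{\left(24 - 3\right) + \frac{1}{\left(-1\right) \left(-5\right) - 2}}}{2} = 1 + \frac{\sqrt{\left(24 - 3\right) + \frac{1}{5 - 2}}}{2} = 1 + \frac{\sqrt{21 + \frac{1}{3}}}{2} = 1 + \frac{\sqrt{\frac{64}{3}}}{2} = 1 + \frac{\frac{8}{3} \sqrt{3}}{2} = 1 + \frac{4 \sqrt{3}}{3} \approx 3.3094$)
$- 32 T = - 32 \left(1 + \frac{4 \sqrt{3}}{3}\right) = -32 - \frac{128 \sqrt{3}}{3}$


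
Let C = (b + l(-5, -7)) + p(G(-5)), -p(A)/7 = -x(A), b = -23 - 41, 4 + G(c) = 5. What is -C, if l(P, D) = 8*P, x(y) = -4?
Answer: 132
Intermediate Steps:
G(c) = 1 (G(c) = -4 + 5 = 1)
b = -64
p(A) = -28 (p(A) = -(-7)*(-4) = -7*4 = -28)
C = -132 (C = (-64 + 8*(-5)) - 28 = (-64 - 40) - 28 = -104 - 28 = -132)
-C = -1*(-132) = 132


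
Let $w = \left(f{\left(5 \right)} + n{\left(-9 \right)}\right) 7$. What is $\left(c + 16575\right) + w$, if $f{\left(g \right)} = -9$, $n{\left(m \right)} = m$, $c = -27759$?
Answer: $-11310$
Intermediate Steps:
$w = -126$ ($w = \left(-9 - 9\right) 7 = \left(-18\right) 7 = -126$)
$\left(c + 16575\right) + w = \left(-27759 + 16575\right) - 126 = -11184 - 126 = -11310$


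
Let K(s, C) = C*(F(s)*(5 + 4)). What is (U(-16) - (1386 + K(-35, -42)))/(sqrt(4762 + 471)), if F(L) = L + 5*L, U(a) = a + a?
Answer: -80798*sqrt(5233)/5233 ≈ -1116.9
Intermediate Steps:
U(a) = 2*a
F(L) = 6*L
K(s, C) = 54*C*s (K(s, C) = C*((6*s)*(5 + 4)) = C*((6*s)*9) = C*(54*s) = 54*C*s)
(U(-16) - (1386 + K(-35, -42)))/(sqrt(4762 + 471)) = (2*(-16) - (1386 + 54*(-42)*(-35)))/(sqrt(4762 + 471)) = (-32 - (1386 + 79380))/(sqrt(5233)) = (-32 - 1*80766)*(sqrt(5233)/5233) = (-32 - 80766)*(sqrt(5233)/5233) = -80798*sqrt(5233)/5233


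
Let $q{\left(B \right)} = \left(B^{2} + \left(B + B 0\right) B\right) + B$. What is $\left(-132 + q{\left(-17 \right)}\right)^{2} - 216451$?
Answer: $-32410$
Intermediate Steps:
$q{\left(B \right)} = B + 2 B^{2}$ ($q{\left(B \right)} = \left(B^{2} + \left(B + 0\right) B\right) + B = \left(B^{2} + B B\right) + B = \left(B^{2} + B^{2}\right) + B = 2 B^{2} + B = B + 2 B^{2}$)
$\left(-132 + q{\left(-17 \right)}\right)^{2} - 216451 = \left(-132 - 17 \left(1 + 2 \left(-17\right)\right)\right)^{2} - 216451 = \left(-132 - 17 \left(1 - 34\right)\right)^{2} - 216451 = \left(-132 - -561\right)^{2} - 216451 = \left(-132 + 561\right)^{2} - 216451 = 429^{2} - 216451 = 184041 - 216451 = -32410$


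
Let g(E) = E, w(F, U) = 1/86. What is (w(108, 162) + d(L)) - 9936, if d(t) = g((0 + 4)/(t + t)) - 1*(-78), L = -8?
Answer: -1695617/172 ≈ -9858.2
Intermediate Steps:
w(F, U) = 1/86
d(t) = 78 + 2/t (d(t) = (0 + 4)/(t + t) - 1*(-78) = 4/((2*t)) + 78 = 4*(1/(2*t)) + 78 = 2/t + 78 = 78 + 2/t)
(w(108, 162) + d(L)) - 9936 = (1/86 + (78 + 2/(-8))) - 9936 = (1/86 + (78 + 2*(-1/8))) - 9936 = (1/86 + (78 - 1/4)) - 9936 = (1/86 + 311/4) - 9936 = 13375/172 - 9936 = -1695617/172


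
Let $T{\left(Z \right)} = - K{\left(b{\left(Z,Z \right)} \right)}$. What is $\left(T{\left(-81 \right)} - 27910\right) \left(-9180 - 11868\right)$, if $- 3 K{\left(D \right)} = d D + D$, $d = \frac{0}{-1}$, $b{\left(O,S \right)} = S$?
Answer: $588017976$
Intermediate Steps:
$d = 0$ ($d = 0 \left(-1\right) = 0$)
$K{\left(D \right)} = - \frac{D}{3}$ ($K{\left(D \right)} = - \frac{0 D + D}{3} = - \frac{0 + D}{3} = - \frac{D}{3}$)
$T{\left(Z \right)} = \frac{Z}{3}$ ($T{\left(Z \right)} = - \frac{\left(-1\right) Z}{3} = \frac{Z}{3}$)
$\left(T{\left(-81 \right)} - 27910\right) \left(-9180 - 11868\right) = \left(\frac{1}{3} \left(-81\right) - 27910\right) \left(-9180 - 11868\right) = \left(-27 - 27910\right) \left(-21048\right) = \left(-27937\right) \left(-21048\right) = 588017976$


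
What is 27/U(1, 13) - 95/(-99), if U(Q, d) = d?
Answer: 3908/1287 ≈ 3.0365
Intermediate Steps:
27/U(1, 13) - 95/(-99) = 27/13 - 95/(-99) = 27*(1/13) - 95*(-1/99) = 27/13 + 95/99 = 3908/1287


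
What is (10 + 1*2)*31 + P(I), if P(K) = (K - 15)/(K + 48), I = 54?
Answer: 12661/34 ≈ 372.38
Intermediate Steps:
P(K) = (-15 + K)/(48 + K)
(10 + 1*2)*31 + P(I) = (10 + 1*2)*31 + (-15 + 54)/(48 + 54) = (10 + 2)*31 + 39/102 = 12*31 + (1/102)*39 = 372 + 13/34 = 12661/34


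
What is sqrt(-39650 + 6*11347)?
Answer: 4*sqrt(1777) ≈ 168.62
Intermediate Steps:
sqrt(-39650 + 6*11347) = sqrt(-39650 + 68082) = sqrt(28432) = 4*sqrt(1777)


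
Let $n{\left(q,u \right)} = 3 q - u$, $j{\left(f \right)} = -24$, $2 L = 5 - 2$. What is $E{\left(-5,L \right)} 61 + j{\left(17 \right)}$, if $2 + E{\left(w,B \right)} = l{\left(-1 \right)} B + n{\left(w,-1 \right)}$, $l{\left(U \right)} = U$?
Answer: $- \frac{2183}{2} \approx -1091.5$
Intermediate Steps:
$L = \frac{3}{2}$ ($L = \frac{5 - 2}{2} = \frac{1}{2} \cdot 3 = \frac{3}{2} \approx 1.5$)
$n{\left(q,u \right)} = - u + 3 q$
$E{\left(w,B \right)} = -1 - B + 3 w$ ($E{\left(w,B \right)} = -2 - \left(-1 + B - 3 w\right) = -2 + \left(1 - B + 3 w\right) = -1 - B + 3 w$)
$E{\left(-5,L \right)} 61 + j{\left(17 \right)} = \left(-1 - \frac{3}{2} + 3 \left(-5\right)\right) 61 - 24 = \left(-1 - \frac{3}{2} - 15\right) 61 - 24 = \left(- \frac{35}{2}\right) 61 - 24 = - \frac{2135}{2} - 24 = - \frac{2183}{2}$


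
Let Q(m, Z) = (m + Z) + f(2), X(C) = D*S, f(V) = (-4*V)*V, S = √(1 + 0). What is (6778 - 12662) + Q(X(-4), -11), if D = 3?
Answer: -5908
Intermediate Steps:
S = 1 (S = √1 = 1)
f(V) = -4*V²
X(C) = 3 (X(C) = 3*1 = 3)
Q(m, Z) = -16 + Z + m (Q(m, Z) = (m + Z) - 4*2² = (Z + m) - 4*4 = (Z + m) - 16 = -16 + Z + m)
(6778 - 12662) + Q(X(-4), -11) = (6778 - 12662) + (-16 - 11 + 3) = -5884 - 24 = -5908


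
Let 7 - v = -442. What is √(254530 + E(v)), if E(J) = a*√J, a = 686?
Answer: √(254530 + 686*√449) ≈ 518.72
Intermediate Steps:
v = 449 (v = 7 - 1*(-442) = 7 + 442 = 449)
E(J) = 686*√J
√(254530 + E(v)) = √(254530 + 686*√449)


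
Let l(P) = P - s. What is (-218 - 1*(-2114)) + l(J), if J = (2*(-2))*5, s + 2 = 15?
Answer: 1863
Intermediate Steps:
s = 13 (s = -2 + 15 = 13)
J = -20 (J = -4*5 = -20)
l(P) = -13 + P (l(P) = P - 1*13 = P - 13 = -13 + P)
(-218 - 1*(-2114)) + l(J) = (-218 - 1*(-2114)) + (-13 - 20) = (-218 + 2114) - 33 = 1896 - 33 = 1863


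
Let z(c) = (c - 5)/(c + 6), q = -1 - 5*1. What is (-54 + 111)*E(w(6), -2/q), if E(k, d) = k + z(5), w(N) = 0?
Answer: 0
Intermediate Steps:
q = -6 (q = -1 - 5 = -6)
z(c) = (-5 + c)/(6 + c)
E(k, d) = k (E(k, d) = k + (-5 + 5)/(6 + 5) = k + 0/11 = k + (1/11)*0 = k + 0 = k)
(-54 + 111)*E(w(6), -2/q) = (-54 + 111)*0 = 57*0 = 0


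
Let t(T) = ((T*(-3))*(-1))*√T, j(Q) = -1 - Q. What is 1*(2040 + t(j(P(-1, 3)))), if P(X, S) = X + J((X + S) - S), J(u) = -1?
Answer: 2043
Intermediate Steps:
P(X, S) = -1 + X (P(X, S) = X - 1 = -1 + X)
t(T) = 3*T^(3/2) (t(T) = (-3*T*(-1))*√T = (3*T)*√T = 3*T^(3/2))
1*(2040 + t(j(P(-1, 3)))) = 1*(2040 + 3*(-1 - (-1 - 1))^(3/2)) = 1*(2040 + 3*(-1 - 1*(-2))^(3/2)) = 1*(2040 + 3*(-1 + 2)^(3/2)) = 1*(2040 + 3*1^(3/2)) = 1*(2040 + 3*1) = 1*(2040 + 3) = 1*2043 = 2043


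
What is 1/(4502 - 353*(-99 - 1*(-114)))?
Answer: -1/793 ≈ -0.0012610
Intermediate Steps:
1/(4502 - 353*(-99 - 1*(-114))) = 1/(4502 - 353*(-99 + 114)) = 1/(4502 - 353*15) = 1/(4502 - 5295) = 1/(-793) = -1/793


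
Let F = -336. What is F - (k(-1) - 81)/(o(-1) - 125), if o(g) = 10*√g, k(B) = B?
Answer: -211754/629 - 164*I/3145 ≈ -336.65 - 0.052146*I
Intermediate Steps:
F - (k(-1) - 81)/(o(-1) - 125) = -336 - (-1 - 81)/(10*√(-1) - 125) = -336 - (-82)/(10*I - 125) = -336 - (-82)/(-125 + 10*I) = -336 - (-82)*(-125 - 10*I)/15725 = -336 + 82*(-125 - 10*I)/15725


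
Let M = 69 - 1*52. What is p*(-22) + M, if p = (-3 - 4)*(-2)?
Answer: -291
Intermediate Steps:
p = 14 (p = -7*(-2) = 14)
M = 17 (M = 69 - 52 = 17)
p*(-22) + M = 14*(-22) + 17 = -308 + 17 = -291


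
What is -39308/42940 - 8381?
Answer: -89979862/10735 ≈ -8381.9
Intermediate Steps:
-39308/42940 - 8381 = -39308*1/42940 - 8381 = -9827/10735 - 8381 = -89979862/10735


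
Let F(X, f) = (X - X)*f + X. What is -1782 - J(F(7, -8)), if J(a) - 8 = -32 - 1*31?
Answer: -1727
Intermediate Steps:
F(X, f) = X (F(X, f) = 0*f + X = 0 + X = X)
J(a) = -55 (J(a) = 8 + (-32 - 1*31) = 8 + (-32 - 31) = 8 - 63 = -55)
-1782 - J(F(7, -8)) = -1782 - 1*(-55) = -1782 + 55 = -1727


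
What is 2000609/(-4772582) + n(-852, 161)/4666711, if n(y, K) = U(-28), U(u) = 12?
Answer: -9336206756015/22272260917802 ≈ -0.41919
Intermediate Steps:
n(y, K) = 12
2000609/(-4772582) + n(-852, 161)/4666711 = 2000609/(-4772582) + 12/4666711 = 2000609*(-1/4772582) + 12*(1/4666711) = -2000609/4772582 + 12/4666711 = -9336206756015/22272260917802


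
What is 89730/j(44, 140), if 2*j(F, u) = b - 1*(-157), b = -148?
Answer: 19940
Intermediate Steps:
j(F, u) = 9/2 (j(F, u) = (-148 - 1*(-157))/2 = (-148 + 157)/2 = (½)*9 = 9/2)
89730/j(44, 140) = 89730/(9/2) = 89730*(2/9) = 19940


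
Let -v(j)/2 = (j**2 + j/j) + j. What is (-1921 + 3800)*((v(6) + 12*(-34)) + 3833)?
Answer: 6273981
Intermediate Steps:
v(j) = -2 - 2*j - 2*j**2 (v(j) = -2*((j**2 + j/j) + j) = -2*((j**2 + 1) + j) = -2*((1 + j**2) + j) = -2*(1 + j + j**2) = -2 - 2*j - 2*j**2)
(-1921 + 3800)*((v(6) + 12*(-34)) + 3833) = (-1921 + 3800)*(((-2 - 2*6 - 2*6**2) + 12*(-34)) + 3833) = 1879*(((-2 - 12 - 2*36) - 408) + 3833) = 1879*(((-2 - 12 - 72) - 408) + 3833) = 1879*((-86 - 408) + 3833) = 1879*(-494 + 3833) = 1879*3339 = 6273981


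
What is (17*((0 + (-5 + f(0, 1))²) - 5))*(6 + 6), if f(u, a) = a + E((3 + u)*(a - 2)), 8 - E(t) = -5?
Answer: 15504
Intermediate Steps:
E(t) = 13 (E(t) = 8 - 1*(-5) = 8 + 5 = 13)
f(u, a) = 13 + a (f(u, a) = a + 13 = 13 + a)
(17*((0 + (-5 + f(0, 1))²) - 5))*(6 + 6) = (17*((0 + (-5 + (13 + 1))²) - 5))*(6 + 6) = (17*((0 + (-5 + 14)²) - 5))*12 = (17*((0 + 9²) - 5))*12 = (17*((0 + 81) - 5))*12 = (17*(81 - 5))*12 = (17*76)*12 = 1292*12 = 15504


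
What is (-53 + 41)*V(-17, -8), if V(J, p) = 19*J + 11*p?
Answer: 4932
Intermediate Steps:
V(J, p) = 11*p + 19*J
(-53 + 41)*V(-17, -8) = (-53 + 41)*(11*(-8) + 19*(-17)) = -12*(-88 - 323) = -12*(-411) = 4932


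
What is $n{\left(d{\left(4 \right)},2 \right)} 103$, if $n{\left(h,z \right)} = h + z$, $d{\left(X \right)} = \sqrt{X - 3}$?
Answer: $309$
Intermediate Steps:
$d{\left(X \right)} = \sqrt{-3 + X}$
$n{\left(d{\left(4 \right)},2 \right)} 103 = \left(\sqrt{-3 + 4} + 2\right) 103 = \left(\sqrt{1} + 2\right) 103 = \left(1 + 2\right) 103 = 3 \cdot 103 = 309$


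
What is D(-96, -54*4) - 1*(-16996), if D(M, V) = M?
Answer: 16900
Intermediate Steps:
D(-96, -54*4) - 1*(-16996) = -96 - 1*(-16996) = -96 + 16996 = 16900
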